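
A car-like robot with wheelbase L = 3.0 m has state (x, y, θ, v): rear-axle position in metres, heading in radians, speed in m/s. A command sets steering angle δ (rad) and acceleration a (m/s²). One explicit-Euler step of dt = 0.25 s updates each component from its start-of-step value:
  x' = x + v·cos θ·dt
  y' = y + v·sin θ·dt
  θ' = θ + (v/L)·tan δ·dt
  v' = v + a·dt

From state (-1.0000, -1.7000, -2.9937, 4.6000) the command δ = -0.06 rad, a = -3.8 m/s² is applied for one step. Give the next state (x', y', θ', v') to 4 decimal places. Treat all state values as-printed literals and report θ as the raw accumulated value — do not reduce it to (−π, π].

(-2.1374, -1.8695, -3.0167, 3.6500)

x' = -1.0000 + 4.6000·cos(-2.9937)·0.25 = -2.1374
y' = -1.7000 + 4.6000·sin(-2.9937)·0.25 = -1.8695
θ' = -2.9937 + (4.6000/3.0)·tan(-0.06)·0.25 = -3.0167
v' = 4.6000 − 3.8000·0.25 = 3.6500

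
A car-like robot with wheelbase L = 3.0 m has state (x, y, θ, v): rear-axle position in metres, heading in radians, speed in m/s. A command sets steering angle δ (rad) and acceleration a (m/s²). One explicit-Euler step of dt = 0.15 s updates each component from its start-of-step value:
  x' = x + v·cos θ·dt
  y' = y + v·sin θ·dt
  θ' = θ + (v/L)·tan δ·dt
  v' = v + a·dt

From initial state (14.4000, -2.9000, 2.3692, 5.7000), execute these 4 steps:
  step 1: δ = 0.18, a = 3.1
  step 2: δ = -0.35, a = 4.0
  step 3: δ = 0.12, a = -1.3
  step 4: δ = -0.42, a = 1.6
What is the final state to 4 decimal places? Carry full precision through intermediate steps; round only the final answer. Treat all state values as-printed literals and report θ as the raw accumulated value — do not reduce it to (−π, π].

after step 1 (δ=0.18, a=3.1): (13.787612, -2.303337, 2.421061, 6.165000)
after step 2 (δ=-0.35, a=4.0): (13.092704, -1.693202, 2.308541, 6.765000)
after step 3 (δ=0.12, a=-1.3): (12.410162, -0.942300, 2.349327, 6.570000)
after step 4 (δ=-0.42, a=1.6): (11.718110, -0.240677, 2.202628, 6.810000)

(11.7181, -0.2407, 2.2026, 6.8100)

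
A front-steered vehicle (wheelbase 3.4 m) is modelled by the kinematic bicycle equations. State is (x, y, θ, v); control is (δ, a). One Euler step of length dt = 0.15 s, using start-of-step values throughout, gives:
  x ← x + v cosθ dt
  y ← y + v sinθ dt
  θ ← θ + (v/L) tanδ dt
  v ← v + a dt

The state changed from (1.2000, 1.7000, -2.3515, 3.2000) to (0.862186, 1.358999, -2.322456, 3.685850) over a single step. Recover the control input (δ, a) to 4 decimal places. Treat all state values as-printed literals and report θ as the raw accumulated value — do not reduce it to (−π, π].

a = (v'−v)/dt = (0.485850)/0.15 = 3.2390
Δθ = θ'−θ = 0.029044;  (v·dt/L) = 3.2000·0.15/3.4 = 0.141176
tan δ = Δθ·L/(v·dt) = 0.205728  →  δ = 0.2029

δ = 0.2029, a = 3.2390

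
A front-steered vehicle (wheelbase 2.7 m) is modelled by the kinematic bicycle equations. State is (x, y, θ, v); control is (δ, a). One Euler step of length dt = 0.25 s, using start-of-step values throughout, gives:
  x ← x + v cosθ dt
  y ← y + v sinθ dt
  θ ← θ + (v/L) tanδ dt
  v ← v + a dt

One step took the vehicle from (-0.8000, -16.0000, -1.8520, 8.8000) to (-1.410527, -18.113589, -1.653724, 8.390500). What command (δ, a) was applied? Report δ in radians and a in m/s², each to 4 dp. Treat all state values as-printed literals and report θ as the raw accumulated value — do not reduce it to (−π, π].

a = (v'−v)/dt = (-0.409500)/0.25 = -1.6380
Δθ = θ'−θ = 0.198276;  (v·dt/L) = 8.8000·0.25/2.7 = 0.814815
tan δ = Δθ·L/(v·dt) = 0.243339  →  δ = 0.2387

δ = 0.2387, a = -1.6380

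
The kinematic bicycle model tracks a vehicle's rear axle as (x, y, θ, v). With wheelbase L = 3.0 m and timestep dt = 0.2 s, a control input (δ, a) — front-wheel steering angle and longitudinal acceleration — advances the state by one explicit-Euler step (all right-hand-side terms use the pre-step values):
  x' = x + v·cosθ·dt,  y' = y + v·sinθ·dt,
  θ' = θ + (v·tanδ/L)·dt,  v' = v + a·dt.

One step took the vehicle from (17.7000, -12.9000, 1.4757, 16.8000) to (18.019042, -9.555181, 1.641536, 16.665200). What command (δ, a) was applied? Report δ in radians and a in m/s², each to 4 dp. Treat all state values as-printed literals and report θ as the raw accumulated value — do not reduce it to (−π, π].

a = (v'−v)/dt = (-0.134800)/0.2 = -0.6740
Δθ = θ'−θ = 0.165836;  (v·dt/L) = 16.8000·0.2/3.0 = 1.120000
tan δ = Δθ·L/(v·dt) = 0.148068  →  δ = 0.1470

δ = 0.1470, a = -0.6740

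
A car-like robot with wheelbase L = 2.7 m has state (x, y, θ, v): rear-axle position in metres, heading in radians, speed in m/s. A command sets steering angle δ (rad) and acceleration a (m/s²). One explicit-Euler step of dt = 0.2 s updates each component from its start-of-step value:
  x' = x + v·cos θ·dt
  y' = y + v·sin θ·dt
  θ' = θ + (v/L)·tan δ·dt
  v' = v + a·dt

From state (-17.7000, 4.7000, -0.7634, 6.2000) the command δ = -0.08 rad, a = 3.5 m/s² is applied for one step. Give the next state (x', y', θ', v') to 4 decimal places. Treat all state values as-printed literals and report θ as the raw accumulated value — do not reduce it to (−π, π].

(-16.8041, 3.8427, -0.8002, 6.9000)

x' = -17.7000 + 6.2000·cos(-0.7634)·0.2 = -16.8041
y' = 4.7000 + 6.2000·sin(-0.7634)·0.2 = 3.8427
θ' = -0.7634 + (6.2000/2.7)·tan(-0.08)·0.2 = -0.8002
v' = 6.2000 + 3.5000·0.2 = 6.9000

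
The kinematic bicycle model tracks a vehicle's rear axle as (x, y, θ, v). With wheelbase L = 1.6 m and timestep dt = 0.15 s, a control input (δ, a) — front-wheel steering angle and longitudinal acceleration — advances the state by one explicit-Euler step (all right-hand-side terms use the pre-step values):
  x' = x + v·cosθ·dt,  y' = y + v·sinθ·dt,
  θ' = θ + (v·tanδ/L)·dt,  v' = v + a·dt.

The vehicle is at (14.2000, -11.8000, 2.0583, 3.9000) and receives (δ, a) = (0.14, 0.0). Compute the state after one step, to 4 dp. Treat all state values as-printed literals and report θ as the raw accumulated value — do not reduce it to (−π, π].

(13.9260, -11.2831, 2.1098, 3.9000)

x' = 14.2000 + 3.9000·cos(2.0583)·0.15 = 13.9260
y' = -11.8000 + 3.9000·sin(2.0583)·0.15 = -11.2831
θ' = 2.0583 + (3.9000/1.6)·tan(0.14)·0.15 = 2.1098
v' = 3.9000 + 0.0000·0.15 = 3.9000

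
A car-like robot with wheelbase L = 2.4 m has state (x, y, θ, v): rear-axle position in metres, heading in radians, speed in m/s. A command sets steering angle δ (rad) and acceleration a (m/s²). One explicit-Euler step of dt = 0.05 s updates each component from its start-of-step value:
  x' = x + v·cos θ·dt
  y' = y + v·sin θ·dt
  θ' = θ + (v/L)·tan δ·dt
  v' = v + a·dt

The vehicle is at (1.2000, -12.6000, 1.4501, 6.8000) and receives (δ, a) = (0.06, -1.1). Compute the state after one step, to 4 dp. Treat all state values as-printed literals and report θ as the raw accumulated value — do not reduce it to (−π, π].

(1.2409, -12.2625, 1.4586, 6.7450)

x' = 1.2000 + 6.8000·cos(1.4501)·0.05 = 1.2409
y' = -12.6000 + 6.8000·sin(1.4501)·0.05 = -12.2625
θ' = 1.4501 + (6.8000/2.4)·tan(0.06)·0.05 = 1.4586
v' = 6.8000 − 1.1000·0.05 = 6.7450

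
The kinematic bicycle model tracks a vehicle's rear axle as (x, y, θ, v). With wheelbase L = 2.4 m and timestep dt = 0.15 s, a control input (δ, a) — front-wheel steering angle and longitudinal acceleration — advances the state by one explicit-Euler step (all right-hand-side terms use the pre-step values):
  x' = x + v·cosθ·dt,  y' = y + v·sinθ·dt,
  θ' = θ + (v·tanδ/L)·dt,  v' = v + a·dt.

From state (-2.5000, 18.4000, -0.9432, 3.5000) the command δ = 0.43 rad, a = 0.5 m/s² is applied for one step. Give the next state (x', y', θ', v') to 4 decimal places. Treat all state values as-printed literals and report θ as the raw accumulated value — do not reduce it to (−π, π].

x' = -2.5000 + 3.5000·cos(-0.9432)·0.15 = -2.1917
y' = 18.4000 + 3.5000·sin(-0.9432)·0.15 = 17.9750
θ' = -0.9432 + (3.5000/2.4)·tan(0.43)·0.15 = -0.8429
v' = 3.5000 + 0.5000·0.15 = 3.5750

(-2.1917, 17.9750, -0.8429, 3.5750)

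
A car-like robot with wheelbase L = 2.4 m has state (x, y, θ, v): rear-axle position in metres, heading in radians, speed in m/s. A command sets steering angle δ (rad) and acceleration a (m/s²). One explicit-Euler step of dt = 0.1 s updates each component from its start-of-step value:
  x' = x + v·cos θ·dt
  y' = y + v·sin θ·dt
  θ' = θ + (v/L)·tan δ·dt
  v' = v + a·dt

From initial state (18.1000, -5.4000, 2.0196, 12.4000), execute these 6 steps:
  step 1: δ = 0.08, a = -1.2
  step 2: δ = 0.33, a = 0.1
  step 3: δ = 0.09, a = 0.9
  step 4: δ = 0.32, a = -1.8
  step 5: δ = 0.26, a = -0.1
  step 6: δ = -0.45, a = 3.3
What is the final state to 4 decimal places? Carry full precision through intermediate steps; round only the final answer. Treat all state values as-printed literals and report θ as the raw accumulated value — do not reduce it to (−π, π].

after step 1 (δ=0.08, a=-1.2): (17.561979, -4.282801, 2.061022, 12.280000)
after step 2 (δ=0.33, a=0.1): (16.983806, -3.199427, 2.236280, 12.290000)
after step 3 (δ=0.09, a=0.9): (16.224972, -2.232673, 2.282493, 12.380000)
after step 4 (δ=0.32, a=-1.8): (15.416411, -1.295191, 2.453434, 12.200000)
after step 5 (δ=0.26, a=-0.1): (14.474062, -0.520350, 2.588662, 12.190000)
after step 6 (δ=-0.45, a=3.3): (13.436706, 0.119849, 2.343310, 12.520000)

(13.4367, 0.1198, 2.3433, 12.5200)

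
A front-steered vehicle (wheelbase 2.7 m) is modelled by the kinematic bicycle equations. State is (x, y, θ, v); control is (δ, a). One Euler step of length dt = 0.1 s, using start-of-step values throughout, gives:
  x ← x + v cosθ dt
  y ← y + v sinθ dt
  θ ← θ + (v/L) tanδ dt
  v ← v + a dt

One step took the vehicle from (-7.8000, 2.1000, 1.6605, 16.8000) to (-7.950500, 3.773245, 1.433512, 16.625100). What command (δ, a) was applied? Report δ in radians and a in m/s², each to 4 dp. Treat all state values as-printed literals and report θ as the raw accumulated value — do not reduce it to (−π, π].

a = (v'−v)/dt = (-0.174900)/0.1 = -1.7490
Δθ = θ'−θ = -0.226988;  (v·dt/L) = 16.8000·0.1/2.7 = 0.622222
tan δ = Δθ·L/(v·dt) = -0.364802  →  δ = -0.3498

δ = -0.3498, a = -1.7490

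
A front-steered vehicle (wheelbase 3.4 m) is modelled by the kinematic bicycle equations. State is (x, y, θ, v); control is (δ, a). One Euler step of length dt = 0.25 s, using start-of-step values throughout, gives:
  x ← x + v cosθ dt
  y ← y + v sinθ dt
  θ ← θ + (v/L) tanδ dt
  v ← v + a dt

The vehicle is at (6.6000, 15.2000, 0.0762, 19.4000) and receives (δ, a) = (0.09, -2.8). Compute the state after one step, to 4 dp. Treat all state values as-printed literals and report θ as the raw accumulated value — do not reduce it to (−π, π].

(11.4359, 15.5692, 0.2049, 18.7000)

x' = 6.6000 + 19.4000·cos(0.0762)·0.25 = 11.4359
y' = 15.2000 + 19.4000·sin(0.0762)·0.25 = 15.5692
θ' = 0.0762 + (19.4000/3.4)·tan(0.09)·0.25 = 0.2049
v' = 19.4000 − 2.8000·0.25 = 18.7000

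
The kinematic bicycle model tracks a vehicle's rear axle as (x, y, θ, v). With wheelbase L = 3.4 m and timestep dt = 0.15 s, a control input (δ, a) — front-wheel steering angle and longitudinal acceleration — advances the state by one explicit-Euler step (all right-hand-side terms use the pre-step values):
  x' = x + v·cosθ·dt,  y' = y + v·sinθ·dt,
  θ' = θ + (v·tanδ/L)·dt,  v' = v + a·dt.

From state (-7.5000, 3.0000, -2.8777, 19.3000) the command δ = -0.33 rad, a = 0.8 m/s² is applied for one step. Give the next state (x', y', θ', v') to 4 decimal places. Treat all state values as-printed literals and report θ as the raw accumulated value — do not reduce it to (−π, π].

x' = -7.5000 + 19.3000·cos(-2.8777)·0.15 = -10.2948
y' = 3.0000 + 19.3000·sin(-2.8777)·0.15 = 2.2449
θ' = -2.8777 + (19.3000/3.4)·tan(-0.33)·0.15 = -3.1693
v' = 19.3000 + 0.8000·0.15 = 19.4200

(-10.2948, 2.2449, -3.1693, 19.4200)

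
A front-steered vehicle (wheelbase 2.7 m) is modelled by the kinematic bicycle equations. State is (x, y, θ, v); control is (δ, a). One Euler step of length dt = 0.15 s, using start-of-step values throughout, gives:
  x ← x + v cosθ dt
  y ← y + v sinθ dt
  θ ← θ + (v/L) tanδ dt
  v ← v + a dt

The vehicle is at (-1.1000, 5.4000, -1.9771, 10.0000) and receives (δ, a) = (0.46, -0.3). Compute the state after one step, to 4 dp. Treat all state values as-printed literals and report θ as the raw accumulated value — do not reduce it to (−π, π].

x' = -1.1000 + 10.0000·cos(-1.9771)·0.15 = -1.6928
y' = 5.4000 + 10.0000·sin(-1.9771)·0.15 = 4.0221
θ' = -1.9771 + (10.0000/2.7)·tan(0.46)·0.15 = -1.7019
v' = 10.0000 − 0.3000·0.15 = 9.9550

(-1.6928, 4.0221, -1.7019, 9.9550)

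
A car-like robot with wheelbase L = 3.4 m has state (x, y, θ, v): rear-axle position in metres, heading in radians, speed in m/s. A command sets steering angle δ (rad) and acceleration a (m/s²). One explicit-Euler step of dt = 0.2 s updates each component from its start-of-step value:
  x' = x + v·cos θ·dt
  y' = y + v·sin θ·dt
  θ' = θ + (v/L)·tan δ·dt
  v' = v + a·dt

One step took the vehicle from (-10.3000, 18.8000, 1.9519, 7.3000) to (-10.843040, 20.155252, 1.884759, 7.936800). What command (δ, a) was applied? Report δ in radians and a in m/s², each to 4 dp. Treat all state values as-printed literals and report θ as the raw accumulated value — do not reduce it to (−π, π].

δ = -0.1551, a = 3.1840

a = (v'−v)/dt = (0.636800)/0.2 = 3.1840
Δθ = θ'−θ = -0.067141;  (v·dt/L) = 7.3000·0.2/3.4 = 0.429412
tan δ = Δθ·L/(v·dt) = -0.156356  →  δ = -0.1551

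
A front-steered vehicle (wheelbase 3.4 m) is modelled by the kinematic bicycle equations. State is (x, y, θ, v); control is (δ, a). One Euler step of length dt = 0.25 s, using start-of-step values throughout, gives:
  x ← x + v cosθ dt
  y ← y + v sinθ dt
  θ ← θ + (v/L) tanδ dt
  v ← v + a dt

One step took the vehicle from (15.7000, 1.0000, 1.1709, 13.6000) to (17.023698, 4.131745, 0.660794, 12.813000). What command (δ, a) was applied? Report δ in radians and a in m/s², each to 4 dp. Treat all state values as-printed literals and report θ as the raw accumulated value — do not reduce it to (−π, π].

a = (v'−v)/dt = (-0.787000)/0.25 = -3.1480
Δθ = θ'−θ = -0.510106;  (v·dt/L) = 13.6000·0.25/3.4 = 1.000000
tan δ = Δθ·L/(v·dt) = -0.510106  →  δ = -0.4717

δ = -0.4717, a = -3.1480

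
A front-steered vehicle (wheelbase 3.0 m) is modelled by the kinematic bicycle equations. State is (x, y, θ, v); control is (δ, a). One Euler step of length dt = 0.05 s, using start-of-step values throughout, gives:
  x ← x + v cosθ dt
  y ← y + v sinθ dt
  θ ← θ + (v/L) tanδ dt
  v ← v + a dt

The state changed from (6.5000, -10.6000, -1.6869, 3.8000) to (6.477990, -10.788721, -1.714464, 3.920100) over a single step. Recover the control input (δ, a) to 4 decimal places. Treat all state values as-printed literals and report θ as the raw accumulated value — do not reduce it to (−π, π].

a = (v'−v)/dt = (0.120100)/0.05 = 2.4020
Δθ = θ'−θ = -0.027564;  (v·dt/L) = 3.8000·0.05/3.0 = 0.063333
tan δ = Δθ·L/(v·dt) = -0.435221  →  δ = -0.4105

δ = -0.4105, a = 2.4020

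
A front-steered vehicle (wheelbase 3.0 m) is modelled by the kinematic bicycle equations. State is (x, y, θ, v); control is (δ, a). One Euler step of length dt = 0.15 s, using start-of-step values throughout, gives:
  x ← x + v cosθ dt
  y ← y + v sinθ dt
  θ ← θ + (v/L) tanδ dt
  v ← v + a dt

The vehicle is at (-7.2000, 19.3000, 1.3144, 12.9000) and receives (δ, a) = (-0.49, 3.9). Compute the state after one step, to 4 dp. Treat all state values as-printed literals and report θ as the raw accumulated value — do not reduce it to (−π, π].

(-6.7093, 21.1717, 0.9704, 13.4850)

x' = -7.2000 + 12.9000·cos(1.3144)·0.15 = -6.7093
y' = 19.3000 + 12.9000·sin(1.3144)·0.15 = 21.1717
θ' = 1.3144 + (12.9000/3.0)·tan(-0.49)·0.15 = 0.9704
v' = 12.9000 + 3.9000·0.15 = 13.4850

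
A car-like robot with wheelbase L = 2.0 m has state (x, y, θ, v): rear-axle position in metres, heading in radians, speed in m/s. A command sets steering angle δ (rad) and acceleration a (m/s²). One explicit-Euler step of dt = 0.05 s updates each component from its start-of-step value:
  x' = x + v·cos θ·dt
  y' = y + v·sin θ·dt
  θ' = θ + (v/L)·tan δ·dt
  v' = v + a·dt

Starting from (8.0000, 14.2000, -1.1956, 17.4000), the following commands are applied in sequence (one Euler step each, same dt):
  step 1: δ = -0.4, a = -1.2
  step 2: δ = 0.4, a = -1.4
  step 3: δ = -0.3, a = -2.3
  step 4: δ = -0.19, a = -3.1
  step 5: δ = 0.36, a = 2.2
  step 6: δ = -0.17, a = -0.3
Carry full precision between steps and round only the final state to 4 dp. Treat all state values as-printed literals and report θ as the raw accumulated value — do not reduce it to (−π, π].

after step 1 (δ=-0.4, a=-1.2): (8.318816, 13.390521, -1.379515, 17.340000)
after step 2 (δ=0.4, a=-1.4): (8.483647, 12.539334, -1.196234, 17.270000)
after step 3 (δ=-0.3, a=-2.3): (8.799572, 11.735702, -1.329790, 17.155000)
after step 4 (δ=-0.19, a=-3.1): (9.004300, 10.902742, -1.412271, 17.000000)
after step 5 (δ=0.36, a=2.2): (9.138482, 10.063400, -1.252300, 17.110000)
after step 6 (δ=-0.17, a=-0.3): (9.406372, 9.250926, -1.325726, 17.095000)

(9.4064, 9.2509, -1.3257, 17.0950)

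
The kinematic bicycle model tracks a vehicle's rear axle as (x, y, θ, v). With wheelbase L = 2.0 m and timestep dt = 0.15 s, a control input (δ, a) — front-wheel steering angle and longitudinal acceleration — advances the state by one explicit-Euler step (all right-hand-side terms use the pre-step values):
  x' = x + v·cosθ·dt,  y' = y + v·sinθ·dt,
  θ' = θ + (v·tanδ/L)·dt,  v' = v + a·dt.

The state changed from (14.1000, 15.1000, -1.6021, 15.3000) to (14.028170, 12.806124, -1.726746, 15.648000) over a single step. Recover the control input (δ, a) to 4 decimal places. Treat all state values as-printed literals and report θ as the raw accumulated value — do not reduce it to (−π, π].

δ = -0.1082, a = 2.3200

a = (v'−v)/dt = (0.348000)/0.15 = 2.3200
Δθ = θ'−θ = -0.124646;  (v·dt/L) = 15.3000·0.15/2.0 = 1.147500
tan δ = Δθ·L/(v·dt) = -0.108624  →  δ = -0.1082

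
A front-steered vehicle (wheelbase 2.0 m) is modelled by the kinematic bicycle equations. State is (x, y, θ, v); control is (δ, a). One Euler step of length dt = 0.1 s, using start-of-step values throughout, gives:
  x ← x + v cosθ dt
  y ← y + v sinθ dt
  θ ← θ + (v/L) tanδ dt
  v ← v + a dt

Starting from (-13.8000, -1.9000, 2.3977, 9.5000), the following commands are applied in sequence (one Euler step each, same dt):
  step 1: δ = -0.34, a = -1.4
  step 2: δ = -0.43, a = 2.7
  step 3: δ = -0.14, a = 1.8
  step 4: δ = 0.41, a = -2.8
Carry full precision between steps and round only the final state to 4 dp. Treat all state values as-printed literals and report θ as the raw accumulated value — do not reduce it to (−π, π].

after step 1 (δ=-0.34, a=-1.4): (-14.499046, -1.256700, 2.229675, 9.360000)
after step 2 (δ=-0.43, a=2.7): (-15.072094, -0.516625, 2.015040, 9.630000)
after step 3 (δ=-0.14, a=1.8): (-15.485968, 0.352903, 1.947186, 9.810000)
after step 4 (δ=0.41, a=-2.8): (-15.846550, 1.265230, 2.160373, 9.530000)

(-15.8465, 1.2652, 2.1604, 9.5300)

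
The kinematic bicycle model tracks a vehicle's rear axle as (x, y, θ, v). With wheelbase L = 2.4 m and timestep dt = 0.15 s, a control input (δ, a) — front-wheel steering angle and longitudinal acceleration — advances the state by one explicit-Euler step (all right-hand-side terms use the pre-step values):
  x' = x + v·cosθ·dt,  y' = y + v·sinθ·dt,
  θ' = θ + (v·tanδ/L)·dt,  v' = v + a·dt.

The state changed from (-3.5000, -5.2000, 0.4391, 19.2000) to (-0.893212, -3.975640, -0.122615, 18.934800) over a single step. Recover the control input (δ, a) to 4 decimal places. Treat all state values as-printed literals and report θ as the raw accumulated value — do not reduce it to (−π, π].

δ = -0.4378, a = -1.7680

a = (v'−v)/dt = (-0.265200)/0.15 = -1.7680
Δθ = θ'−θ = -0.561715;  (v·dt/L) = 19.2000·0.15/2.4 = 1.200000
tan δ = Δθ·L/(v·dt) = -0.468096  →  δ = -0.4378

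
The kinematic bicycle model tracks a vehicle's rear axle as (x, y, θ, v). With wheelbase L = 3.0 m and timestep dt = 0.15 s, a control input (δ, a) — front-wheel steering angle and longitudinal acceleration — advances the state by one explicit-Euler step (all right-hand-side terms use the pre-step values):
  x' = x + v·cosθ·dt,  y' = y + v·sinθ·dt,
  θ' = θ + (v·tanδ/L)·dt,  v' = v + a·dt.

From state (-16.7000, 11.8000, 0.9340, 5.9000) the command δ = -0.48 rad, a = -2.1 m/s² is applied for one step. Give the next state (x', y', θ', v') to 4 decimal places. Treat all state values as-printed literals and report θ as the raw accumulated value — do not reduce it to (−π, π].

(-16.1738, 12.5115, 0.7804, 5.5850)

x' = -16.7000 + 5.9000·cos(0.9340)·0.15 = -16.1738
y' = 11.8000 + 5.9000·sin(0.9340)·0.15 = 12.5115
θ' = 0.9340 + (5.9000/3.0)·tan(-0.48)·0.15 = 0.7804
v' = 5.9000 − 2.1000·0.15 = 5.5850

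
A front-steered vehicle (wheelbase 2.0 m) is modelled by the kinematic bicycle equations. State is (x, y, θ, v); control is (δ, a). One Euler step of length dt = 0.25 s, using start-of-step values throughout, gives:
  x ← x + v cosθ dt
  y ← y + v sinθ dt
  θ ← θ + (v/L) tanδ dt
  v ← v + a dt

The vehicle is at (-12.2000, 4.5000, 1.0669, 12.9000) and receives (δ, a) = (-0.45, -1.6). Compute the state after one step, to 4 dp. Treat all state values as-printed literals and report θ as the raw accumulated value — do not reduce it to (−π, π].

x' = -12.2000 + 12.9000·cos(1.0669)·0.25 = -10.6428
y' = 4.5000 + 12.9000·sin(1.0669)·0.25 = 7.3242
θ' = 1.0669 + (12.9000/2.0)·tan(-0.45)·0.25 = 0.2880
v' = 12.9000 − 1.6000·0.25 = 12.5000

(-10.6428, 7.3242, 0.2880, 12.5000)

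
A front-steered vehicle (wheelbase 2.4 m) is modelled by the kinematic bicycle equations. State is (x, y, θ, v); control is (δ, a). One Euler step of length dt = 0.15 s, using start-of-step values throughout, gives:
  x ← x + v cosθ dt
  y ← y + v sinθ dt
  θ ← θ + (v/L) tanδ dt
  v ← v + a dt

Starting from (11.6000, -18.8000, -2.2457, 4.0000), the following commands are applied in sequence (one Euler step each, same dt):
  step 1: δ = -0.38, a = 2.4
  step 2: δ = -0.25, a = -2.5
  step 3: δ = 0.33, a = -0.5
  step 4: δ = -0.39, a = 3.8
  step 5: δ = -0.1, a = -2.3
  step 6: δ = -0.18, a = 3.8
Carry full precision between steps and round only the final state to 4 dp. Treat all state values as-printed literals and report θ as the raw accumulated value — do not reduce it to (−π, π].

(8.9271, -21.3886, -2.5054, 4.7050)

after step 1 (δ=-0.38, a=2.4): (11.225107, -19.268460, -2.345553, 4.360000)
after step 2 (δ=-0.25, a=-2.5): (10.767606, -19.735803, -2.415134, 3.985000)
after step 3 (δ=0.33, a=-0.5): (10.320769, -20.132844, -2.329824, 3.910000)
after step 4 (δ=-0.39, a=3.8): (9.917130, -20.558353, -2.430275, 4.480000)
after step 5 (δ=-0.1, a=-2.3): (9.408089, -20.997057, -2.458369, 4.135000)
after step 6 (δ=-0.18, a=3.8): (8.927059, -21.388618, -2.505397, 4.705000)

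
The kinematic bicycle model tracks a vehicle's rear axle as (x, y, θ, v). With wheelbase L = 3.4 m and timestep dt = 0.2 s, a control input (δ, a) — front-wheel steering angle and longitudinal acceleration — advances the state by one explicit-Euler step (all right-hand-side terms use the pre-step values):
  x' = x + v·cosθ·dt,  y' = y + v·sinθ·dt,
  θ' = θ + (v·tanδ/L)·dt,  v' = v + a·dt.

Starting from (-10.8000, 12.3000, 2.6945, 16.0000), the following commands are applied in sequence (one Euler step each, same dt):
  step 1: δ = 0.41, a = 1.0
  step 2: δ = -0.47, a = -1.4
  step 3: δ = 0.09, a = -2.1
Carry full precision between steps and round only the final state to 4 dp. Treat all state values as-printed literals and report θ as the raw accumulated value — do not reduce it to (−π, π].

(-19.6829, 15.3945, 2.7040, 15.5000)

after step 1 (δ=0.41, a=1.0): (-13.685465, 13.683507, 3.103565, 16.200000)
after step 2 (δ=-0.47, a=-1.4): (-16.923123, 13.806688, 2.619503, 15.920000)
after step 3 (δ=0.09, a=-2.1): (-19.682947, 15.394524, 2.704014, 15.500000)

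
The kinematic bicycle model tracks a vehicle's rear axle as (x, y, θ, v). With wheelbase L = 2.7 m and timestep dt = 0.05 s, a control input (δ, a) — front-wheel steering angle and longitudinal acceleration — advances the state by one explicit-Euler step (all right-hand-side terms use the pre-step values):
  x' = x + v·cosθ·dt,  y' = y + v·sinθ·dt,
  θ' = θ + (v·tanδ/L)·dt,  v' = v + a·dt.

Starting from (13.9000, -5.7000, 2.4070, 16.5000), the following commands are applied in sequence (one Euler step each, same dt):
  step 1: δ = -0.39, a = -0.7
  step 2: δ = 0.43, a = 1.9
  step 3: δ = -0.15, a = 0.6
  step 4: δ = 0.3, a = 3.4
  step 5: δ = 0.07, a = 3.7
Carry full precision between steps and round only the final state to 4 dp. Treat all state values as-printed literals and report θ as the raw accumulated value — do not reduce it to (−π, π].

(10.8751, -2.8799, 2.4917, 16.9450)

after step 1 (δ=-0.39, a=-0.7): (13.287764, -5.147015, 2.281400, 16.465000)
after step 2 (δ=0.43, a=1.9): (12.750765, -4.523018, 2.421237, 16.560000)
after step 3 (δ=-0.15, a=0.6): (12.128465, -3.976826, 2.374889, 16.590000)
after step 4 (δ=0.3, a=3.4): (11.531058, -3.401347, 2.469924, 16.760000)
after step 5 (δ=0.07, a=3.7): (10.875085, -2.879866, 2.491685, 16.945000)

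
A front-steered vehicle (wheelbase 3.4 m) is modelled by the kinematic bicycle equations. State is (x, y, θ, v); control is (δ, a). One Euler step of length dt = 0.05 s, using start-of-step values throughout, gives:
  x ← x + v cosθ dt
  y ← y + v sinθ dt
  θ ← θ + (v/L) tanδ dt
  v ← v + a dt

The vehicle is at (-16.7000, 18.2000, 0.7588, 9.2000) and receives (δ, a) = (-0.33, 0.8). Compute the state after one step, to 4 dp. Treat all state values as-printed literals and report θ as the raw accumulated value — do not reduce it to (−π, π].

(-16.3662, 18.5165, 0.7125, 9.2400)

x' = -16.7000 + 9.2000·cos(0.7588)·0.05 = -16.3662
y' = 18.2000 + 9.2000·sin(0.7588)·0.05 = 18.5165
θ' = 0.7588 + (9.2000/3.4)·tan(-0.33)·0.05 = 0.7125
v' = 9.2000 + 0.8000·0.05 = 9.2400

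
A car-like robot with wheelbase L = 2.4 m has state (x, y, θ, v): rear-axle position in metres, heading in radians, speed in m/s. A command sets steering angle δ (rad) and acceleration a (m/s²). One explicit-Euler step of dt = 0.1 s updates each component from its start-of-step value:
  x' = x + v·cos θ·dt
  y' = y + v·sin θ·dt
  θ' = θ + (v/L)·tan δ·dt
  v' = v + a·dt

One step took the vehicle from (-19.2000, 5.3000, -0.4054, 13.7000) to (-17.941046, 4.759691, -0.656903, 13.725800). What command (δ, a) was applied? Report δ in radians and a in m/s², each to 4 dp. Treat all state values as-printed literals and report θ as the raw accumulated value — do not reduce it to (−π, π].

a = (v'−v)/dt = (0.025800)/0.1 = 0.2580
Δθ = θ'−θ = -0.251503;  (v·dt/L) = 13.7000·0.1/2.4 = 0.570833
tan δ = Δθ·L/(v·dt) = -0.440589  →  δ = -0.4150

δ = -0.4150, a = 0.2580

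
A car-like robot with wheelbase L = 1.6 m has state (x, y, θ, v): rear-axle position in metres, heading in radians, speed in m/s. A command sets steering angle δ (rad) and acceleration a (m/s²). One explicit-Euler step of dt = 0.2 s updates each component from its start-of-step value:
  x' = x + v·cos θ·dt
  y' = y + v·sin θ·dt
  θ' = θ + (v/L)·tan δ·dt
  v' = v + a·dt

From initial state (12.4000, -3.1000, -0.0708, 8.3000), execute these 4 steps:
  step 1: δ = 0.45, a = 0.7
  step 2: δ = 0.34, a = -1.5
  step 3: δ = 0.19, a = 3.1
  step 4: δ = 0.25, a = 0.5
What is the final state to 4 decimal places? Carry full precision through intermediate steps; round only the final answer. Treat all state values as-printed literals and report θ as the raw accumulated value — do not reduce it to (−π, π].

(17.6677, 0.1322, 1.2788, 8.8600)

after step 1 (δ=0.45, a=0.7): (14.055841, -3.217430, 0.430370, 8.440000)
after step 2 (δ=0.34, a=-1.5): (15.589915, -2.513185, 0.803562, 8.140000)
after step 3 (δ=0.19, a=3.1): (16.719987, -1.341296, 0.999247, 8.760000)
after step 4 (δ=0.25, a=0.5): (17.667705, 0.132248, 1.278847, 8.860000)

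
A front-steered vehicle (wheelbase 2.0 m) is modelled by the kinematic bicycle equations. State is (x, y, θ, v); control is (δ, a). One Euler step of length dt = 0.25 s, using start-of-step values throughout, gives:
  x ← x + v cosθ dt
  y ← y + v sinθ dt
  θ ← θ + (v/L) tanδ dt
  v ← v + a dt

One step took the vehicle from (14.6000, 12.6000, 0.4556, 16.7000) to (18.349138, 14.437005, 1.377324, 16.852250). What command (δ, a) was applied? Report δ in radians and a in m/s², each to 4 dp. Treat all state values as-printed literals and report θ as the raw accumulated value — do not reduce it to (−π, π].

a = (v'−v)/dt = (0.152250)/0.25 = 0.6090
Δθ = θ'−θ = 0.921724;  (v·dt/L) = 16.7000·0.25/2.0 = 2.087500
tan δ = Δθ·L/(v·dt) = 0.441544  →  δ = 0.4158

δ = 0.4158, a = 0.6090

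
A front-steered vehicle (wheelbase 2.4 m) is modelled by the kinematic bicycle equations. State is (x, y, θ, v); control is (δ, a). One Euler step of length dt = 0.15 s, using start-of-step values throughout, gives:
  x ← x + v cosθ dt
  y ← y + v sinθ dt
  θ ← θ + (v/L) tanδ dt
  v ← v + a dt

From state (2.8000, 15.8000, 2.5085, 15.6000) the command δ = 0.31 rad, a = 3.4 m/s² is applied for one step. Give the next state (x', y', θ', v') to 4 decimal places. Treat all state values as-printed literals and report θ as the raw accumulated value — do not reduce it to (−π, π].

(0.9135, 17.1844, 2.8208, 16.1100)

x' = 2.8000 + 15.6000·cos(2.5085)·0.15 = 0.9135
y' = 15.8000 + 15.6000·sin(2.5085)·0.15 = 17.1844
θ' = 2.5085 + (15.6000/2.4)·tan(0.31)·0.15 = 2.8208
v' = 15.6000 + 3.4000·0.15 = 16.1100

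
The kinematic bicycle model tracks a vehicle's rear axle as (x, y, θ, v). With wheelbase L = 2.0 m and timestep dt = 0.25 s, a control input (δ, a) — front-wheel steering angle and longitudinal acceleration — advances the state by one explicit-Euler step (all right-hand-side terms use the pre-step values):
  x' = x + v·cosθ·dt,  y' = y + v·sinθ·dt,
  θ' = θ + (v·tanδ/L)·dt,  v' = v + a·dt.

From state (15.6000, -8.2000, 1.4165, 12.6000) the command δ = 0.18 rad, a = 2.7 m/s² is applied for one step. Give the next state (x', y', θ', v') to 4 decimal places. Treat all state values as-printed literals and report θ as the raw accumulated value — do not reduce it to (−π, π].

x' = 15.6000 + 12.6000·cos(1.4165)·0.25 = 16.0841
y' = -8.2000 + 12.6000·sin(1.4165)·0.25 = -5.0874
θ' = 1.4165 + (12.6000/2.0)·tan(0.18)·0.25 = 1.7031
v' = 12.6000 + 2.7000·0.25 = 13.2750

(16.0841, -5.0874, 1.7031, 13.2750)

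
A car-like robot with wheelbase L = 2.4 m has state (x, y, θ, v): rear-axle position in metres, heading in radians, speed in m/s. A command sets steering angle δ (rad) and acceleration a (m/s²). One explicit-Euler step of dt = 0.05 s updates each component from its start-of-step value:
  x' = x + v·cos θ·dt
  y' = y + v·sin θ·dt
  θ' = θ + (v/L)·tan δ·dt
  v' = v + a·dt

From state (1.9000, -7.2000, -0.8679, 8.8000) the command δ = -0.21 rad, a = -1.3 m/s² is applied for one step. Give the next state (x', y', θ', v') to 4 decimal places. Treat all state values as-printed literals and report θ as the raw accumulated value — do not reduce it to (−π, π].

x' = 1.9000 + 8.8000·cos(-0.8679)·0.05 = 2.1844
y' = -7.2000 + 8.8000·sin(-0.8679)·0.05 = -7.5357
θ' = -0.8679 + (8.8000/2.4)·tan(-0.21)·0.05 = -0.9070
v' = 8.8000 − 1.3000·0.05 = 8.7350

(2.1844, -7.5357, -0.9070, 8.7350)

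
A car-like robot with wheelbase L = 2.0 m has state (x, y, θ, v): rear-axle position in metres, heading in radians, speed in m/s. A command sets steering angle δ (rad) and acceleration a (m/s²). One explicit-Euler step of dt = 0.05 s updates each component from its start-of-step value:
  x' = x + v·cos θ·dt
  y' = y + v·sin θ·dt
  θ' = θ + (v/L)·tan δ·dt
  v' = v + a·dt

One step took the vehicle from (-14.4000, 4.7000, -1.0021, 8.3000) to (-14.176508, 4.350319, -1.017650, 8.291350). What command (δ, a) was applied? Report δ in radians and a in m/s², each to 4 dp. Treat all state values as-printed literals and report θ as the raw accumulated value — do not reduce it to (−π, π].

a = (v'−v)/dt = (-0.008650)/0.05 = -0.1730
Δθ = θ'−θ = -0.015550;  (v·dt/L) = 8.3000·0.05/2.0 = 0.207500
tan δ = Δθ·L/(v·dt) = -0.074940  →  δ = -0.0748

δ = -0.0748, a = -0.1730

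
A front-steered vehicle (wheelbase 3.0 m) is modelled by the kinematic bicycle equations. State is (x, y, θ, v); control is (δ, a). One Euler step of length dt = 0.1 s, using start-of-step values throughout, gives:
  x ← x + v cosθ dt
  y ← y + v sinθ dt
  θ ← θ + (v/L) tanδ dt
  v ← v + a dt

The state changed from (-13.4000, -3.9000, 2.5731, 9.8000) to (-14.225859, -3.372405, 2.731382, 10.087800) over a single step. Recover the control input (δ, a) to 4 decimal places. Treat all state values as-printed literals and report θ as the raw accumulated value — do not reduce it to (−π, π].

δ = 0.4512, a = 2.8780

a = (v'−v)/dt = (0.287800)/0.1 = 2.8780
Δθ = θ'−θ = 0.158282;  (v·dt/L) = 9.8000·0.1/3.0 = 0.326667
tan δ = Δθ·L/(v·dt) = 0.484537  →  δ = 0.4512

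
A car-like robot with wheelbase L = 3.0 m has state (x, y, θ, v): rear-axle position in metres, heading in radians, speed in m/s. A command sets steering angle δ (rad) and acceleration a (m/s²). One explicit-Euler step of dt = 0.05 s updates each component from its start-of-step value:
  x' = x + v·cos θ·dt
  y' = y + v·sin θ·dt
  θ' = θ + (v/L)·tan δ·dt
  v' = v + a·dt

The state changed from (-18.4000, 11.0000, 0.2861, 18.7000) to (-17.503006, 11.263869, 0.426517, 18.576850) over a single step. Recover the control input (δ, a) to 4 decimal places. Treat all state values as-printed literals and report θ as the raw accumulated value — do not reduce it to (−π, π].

a = (v'−v)/dt = (-0.123150)/0.05 = -2.4630
Δθ = θ'−θ = 0.140417;  (v·dt/L) = 18.7000·0.05/3.0 = 0.311667
tan δ = Δθ·L/(v·dt) = 0.450536  →  δ = 0.4233

δ = 0.4233, a = -2.4630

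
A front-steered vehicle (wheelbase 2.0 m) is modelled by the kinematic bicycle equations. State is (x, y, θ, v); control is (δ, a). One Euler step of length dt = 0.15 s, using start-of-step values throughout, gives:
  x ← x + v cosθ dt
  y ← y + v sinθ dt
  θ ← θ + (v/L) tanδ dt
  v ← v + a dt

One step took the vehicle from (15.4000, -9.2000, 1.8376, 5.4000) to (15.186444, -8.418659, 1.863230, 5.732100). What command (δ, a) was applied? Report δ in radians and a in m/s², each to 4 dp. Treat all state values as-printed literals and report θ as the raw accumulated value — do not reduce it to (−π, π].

a = (v'−v)/dt = (0.332100)/0.15 = 2.2140
Δθ = θ'−θ = 0.025630;  (v·dt/L) = 5.4000·0.15/2.0 = 0.405000
tan δ = Δθ·L/(v·dt) = 0.063284  →  δ = 0.0632

δ = 0.0632, a = 2.2140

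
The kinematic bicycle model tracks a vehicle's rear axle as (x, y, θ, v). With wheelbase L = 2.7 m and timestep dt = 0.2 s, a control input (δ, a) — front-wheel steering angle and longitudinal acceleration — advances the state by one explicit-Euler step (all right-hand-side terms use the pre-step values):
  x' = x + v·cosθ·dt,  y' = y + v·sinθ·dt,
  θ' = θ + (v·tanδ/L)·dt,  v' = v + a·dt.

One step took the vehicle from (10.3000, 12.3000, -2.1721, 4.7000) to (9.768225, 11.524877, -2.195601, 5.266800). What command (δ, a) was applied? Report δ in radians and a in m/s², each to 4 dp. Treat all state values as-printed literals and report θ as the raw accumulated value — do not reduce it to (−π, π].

a = (v'−v)/dt = (0.566800)/0.2 = 2.8340
Δθ = θ'−θ = -0.023501;  (v·dt/L) = 4.7000·0.2/2.7 = 0.348148
tan δ = Δθ·L/(v·dt) = -0.067503  →  δ = -0.0674

δ = -0.0674, a = 2.8340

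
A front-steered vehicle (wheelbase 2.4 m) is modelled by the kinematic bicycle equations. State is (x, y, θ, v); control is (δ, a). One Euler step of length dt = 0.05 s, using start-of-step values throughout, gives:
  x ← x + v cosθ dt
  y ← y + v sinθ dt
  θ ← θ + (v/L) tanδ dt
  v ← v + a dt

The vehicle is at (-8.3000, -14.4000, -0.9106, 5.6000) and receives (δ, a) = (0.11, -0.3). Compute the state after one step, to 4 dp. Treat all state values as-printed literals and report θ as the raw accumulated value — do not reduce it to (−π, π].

(-8.1283, -14.6212, -0.8977, 5.5850)

x' = -8.3000 + 5.6000·cos(-0.9106)·0.05 = -8.1283
y' = -14.4000 + 5.6000·sin(-0.9106)·0.05 = -14.6212
θ' = -0.9106 + (5.6000/2.4)·tan(0.11)·0.05 = -0.8977
v' = 5.6000 − 0.3000·0.05 = 5.5850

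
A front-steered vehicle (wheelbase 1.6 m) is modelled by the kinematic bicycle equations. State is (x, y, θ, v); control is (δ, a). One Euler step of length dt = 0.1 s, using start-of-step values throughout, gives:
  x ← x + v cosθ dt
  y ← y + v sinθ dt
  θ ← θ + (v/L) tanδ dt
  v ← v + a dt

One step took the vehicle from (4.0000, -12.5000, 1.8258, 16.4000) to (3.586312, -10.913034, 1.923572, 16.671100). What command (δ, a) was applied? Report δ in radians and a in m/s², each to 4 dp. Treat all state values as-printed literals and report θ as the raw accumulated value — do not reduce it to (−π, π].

a = (v'−v)/dt = (0.271100)/0.1 = 2.7110
Δθ = θ'−θ = 0.097772;  (v·dt/L) = 16.4000·0.1/1.6 = 1.025000
tan δ = Δθ·L/(v·dt) = 0.095387  →  δ = 0.0951

δ = 0.0951, a = 2.7110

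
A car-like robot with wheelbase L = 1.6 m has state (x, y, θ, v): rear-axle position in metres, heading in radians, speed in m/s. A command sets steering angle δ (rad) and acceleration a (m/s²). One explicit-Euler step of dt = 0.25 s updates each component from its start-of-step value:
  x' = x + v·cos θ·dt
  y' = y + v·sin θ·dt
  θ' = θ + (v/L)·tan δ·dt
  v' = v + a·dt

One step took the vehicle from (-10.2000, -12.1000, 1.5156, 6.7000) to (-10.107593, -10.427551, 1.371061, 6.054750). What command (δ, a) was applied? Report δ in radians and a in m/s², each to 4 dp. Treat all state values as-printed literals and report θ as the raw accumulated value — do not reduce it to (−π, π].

δ = -0.1372, a = -2.5810

a = (v'−v)/dt = (-0.645250)/0.25 = -2.5810
Δθ = θ'−θ = -0.144539;  (v·dt/L) = 6.7000·0.25/1.6 = 1.046875
tan δ = Δθ·L/(v·dt) = -0.138067  →  δ = -0.1372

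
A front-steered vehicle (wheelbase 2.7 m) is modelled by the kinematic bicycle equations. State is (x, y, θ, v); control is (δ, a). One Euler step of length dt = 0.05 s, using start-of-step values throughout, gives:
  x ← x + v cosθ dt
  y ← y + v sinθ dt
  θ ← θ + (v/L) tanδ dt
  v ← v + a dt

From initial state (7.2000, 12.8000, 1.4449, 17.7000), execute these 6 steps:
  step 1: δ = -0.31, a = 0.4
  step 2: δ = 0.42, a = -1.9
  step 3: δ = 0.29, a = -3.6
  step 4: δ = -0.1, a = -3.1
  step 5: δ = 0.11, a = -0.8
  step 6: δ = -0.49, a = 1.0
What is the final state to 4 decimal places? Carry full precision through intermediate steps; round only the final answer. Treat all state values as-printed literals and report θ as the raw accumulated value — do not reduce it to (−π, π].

(7.5797, 18.0175, 1.4164, 17.3000)

after step 1 (δ=-0.31, a=0.4): (7.311124, 13.677996, 1.339904, 17.720000)
after step 2 (δ=0.42, a=-1.9): (7.513882, 14.540483, 1.486446, 17.625000)
after step 3 (δ=0.29, a=-3.6): (7.588128, 15.418600, 1.583844, 17.445000)
after step 4 (δ=-0.1, a=-3.1): (7.576747, 16.290776, 1.551431, 17.290000)
after step 5 (δ=0.11, a=-0.8): (7.593488, 17.155114, 1.586794, 17.250000)
after step 6 (δ=-0.49, a=1.0): (7.579691, 18.017504, 1.416406, 17.300000)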